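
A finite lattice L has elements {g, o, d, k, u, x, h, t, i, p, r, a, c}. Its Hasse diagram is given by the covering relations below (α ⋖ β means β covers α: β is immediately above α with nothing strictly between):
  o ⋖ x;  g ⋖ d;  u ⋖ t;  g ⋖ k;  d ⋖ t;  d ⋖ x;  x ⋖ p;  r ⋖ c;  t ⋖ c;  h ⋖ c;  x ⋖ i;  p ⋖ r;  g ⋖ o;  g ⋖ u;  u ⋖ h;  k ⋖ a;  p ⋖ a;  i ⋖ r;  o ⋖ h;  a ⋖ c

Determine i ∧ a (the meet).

Common lower bounds of {i, a}: d, g, o, x.
The greatest among these is x.

x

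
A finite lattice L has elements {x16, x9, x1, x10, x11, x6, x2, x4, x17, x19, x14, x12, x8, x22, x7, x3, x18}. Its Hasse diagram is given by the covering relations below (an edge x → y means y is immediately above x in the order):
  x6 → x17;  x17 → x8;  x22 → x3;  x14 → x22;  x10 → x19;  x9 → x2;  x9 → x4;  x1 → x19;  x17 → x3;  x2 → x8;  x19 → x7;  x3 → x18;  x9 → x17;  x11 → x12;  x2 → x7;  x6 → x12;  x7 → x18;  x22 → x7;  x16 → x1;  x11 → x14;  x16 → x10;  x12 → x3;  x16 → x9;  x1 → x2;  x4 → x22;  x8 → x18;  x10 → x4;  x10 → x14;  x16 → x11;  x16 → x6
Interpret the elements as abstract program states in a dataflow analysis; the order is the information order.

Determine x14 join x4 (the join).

Common upper bounds of {x14, x4}: x18, x22, x3, x7.
The least among these is x22.

x22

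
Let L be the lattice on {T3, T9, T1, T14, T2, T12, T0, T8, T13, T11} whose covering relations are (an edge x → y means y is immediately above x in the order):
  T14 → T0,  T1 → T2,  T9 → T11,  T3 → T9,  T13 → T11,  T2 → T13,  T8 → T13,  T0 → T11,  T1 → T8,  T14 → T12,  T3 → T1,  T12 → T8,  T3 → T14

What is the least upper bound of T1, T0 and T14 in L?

Common upper bounds of {T1, T0, T14}: T11.
The least among these is T11.

T11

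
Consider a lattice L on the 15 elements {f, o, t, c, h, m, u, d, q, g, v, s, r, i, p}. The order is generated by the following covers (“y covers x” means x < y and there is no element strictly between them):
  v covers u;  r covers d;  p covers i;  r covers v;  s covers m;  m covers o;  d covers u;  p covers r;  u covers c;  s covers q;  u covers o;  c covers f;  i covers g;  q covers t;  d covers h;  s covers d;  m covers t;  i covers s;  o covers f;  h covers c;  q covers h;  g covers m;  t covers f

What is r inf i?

d

Common lower bounds of {r, i}: c, d, f, h, o, u.
The greatest among these is d.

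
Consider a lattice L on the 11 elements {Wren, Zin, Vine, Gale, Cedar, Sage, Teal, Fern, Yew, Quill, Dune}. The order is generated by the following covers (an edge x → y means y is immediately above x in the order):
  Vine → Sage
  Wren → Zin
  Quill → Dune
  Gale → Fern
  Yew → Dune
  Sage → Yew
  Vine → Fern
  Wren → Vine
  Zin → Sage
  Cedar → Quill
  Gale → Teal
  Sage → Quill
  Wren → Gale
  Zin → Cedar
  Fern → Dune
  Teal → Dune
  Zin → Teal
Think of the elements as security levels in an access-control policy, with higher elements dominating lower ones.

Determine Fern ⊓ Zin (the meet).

Common lower bounds of {Fern, Zin}: Wren.
The greatest among these is Wren.

Wren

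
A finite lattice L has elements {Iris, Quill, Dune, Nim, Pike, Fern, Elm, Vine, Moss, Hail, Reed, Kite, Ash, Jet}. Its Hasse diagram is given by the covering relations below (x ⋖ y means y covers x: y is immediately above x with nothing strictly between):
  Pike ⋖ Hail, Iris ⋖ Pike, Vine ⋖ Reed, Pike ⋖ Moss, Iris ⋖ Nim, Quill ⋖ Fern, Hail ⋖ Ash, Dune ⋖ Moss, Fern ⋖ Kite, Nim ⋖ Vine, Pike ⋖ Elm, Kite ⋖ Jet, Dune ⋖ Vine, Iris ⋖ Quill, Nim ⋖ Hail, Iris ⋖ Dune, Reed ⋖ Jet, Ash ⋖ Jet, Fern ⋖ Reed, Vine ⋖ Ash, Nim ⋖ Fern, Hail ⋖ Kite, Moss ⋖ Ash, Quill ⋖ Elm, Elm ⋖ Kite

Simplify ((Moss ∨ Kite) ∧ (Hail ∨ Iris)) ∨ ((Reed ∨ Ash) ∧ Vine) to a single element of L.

Moss ∨ Kite = Jet
Hail ∨ Iris = Hail
Jet ∧ Hail = Hail
Reed ∨ Ash = Jet
Jet ∧ Vine = Vine
Hail ∨ Vine = Ash

Ash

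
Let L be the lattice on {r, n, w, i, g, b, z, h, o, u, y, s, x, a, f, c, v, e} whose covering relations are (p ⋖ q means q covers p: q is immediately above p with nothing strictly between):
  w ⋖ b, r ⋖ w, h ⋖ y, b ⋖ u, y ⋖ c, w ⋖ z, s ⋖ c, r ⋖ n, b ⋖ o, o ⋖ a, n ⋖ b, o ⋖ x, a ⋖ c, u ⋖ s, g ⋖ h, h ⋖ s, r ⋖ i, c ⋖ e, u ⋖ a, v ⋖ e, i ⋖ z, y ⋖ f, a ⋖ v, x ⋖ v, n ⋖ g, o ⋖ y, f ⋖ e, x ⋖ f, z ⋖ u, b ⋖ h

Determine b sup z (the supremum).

Common upper bounds of {b, z}: a, c, e, s, u, v.
The least among these is u.

u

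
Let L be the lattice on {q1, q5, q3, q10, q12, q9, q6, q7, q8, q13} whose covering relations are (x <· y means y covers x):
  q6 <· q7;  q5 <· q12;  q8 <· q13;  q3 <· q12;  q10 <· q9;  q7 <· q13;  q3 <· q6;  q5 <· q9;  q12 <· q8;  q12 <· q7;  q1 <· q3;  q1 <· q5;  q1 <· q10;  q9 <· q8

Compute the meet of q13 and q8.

q8

Common lower bounds of {q13, q8}: q1, q10, q12, q3, q5, q8, q9.
The greatest among these is q8.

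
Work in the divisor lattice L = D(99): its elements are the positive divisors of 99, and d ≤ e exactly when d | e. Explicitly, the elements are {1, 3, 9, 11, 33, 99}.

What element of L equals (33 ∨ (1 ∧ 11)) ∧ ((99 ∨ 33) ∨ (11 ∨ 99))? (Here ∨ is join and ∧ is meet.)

1 ∧ 11 = 1
33 ∨ 1 = 33
99 ∨ 33 = 99
11 ∨ 99 = 99
99 ∨ 99 = 99
33 ∧ 99 = 33

33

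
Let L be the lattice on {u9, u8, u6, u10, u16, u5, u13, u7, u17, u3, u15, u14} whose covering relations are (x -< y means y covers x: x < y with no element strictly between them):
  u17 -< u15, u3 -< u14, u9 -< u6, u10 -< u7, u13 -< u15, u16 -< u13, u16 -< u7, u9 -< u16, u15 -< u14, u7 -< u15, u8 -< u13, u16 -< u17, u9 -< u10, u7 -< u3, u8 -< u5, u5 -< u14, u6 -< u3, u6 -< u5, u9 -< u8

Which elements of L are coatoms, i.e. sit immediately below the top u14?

u15, u3, u5

The coatoms are exactly the elements covered by u14: u15, u3, u5.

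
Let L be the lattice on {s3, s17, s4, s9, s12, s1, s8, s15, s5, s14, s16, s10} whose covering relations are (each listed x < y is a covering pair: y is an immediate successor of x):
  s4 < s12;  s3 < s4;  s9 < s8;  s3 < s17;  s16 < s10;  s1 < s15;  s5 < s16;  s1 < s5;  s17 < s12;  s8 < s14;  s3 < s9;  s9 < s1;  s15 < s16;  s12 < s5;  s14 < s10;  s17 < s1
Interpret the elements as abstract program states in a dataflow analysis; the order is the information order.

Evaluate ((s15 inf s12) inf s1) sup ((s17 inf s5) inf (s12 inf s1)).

s15 ∧ s12 = s17
s17 ∧ s1 = s17
s17 ∧ s5 = s17
s12 ∧ s1 = s17
s17 ∧ s17 = s17
s17 ∨ s17 = s17

s17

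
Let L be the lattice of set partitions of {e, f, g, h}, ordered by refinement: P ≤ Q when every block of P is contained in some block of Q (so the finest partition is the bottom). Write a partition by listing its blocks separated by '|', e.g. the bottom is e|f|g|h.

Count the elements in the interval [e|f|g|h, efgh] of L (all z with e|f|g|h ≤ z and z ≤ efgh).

The interval [e|f|g|h, efgh] = {efgh, efg|h, efh|g, ef|gh, ef|g|h, egh|f, eg|fh, eg|f|h, eh|fg, eh|f|g, e|fgh, e|fg|h, e|fh|g, e|f|gh, e|f|g|h}, which has 15 elements.

15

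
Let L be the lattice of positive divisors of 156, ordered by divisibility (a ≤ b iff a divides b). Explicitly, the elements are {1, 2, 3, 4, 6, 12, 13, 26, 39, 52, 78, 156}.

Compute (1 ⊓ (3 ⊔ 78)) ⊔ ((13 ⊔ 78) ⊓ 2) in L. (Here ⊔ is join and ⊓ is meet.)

3 ∨ 78 = 78
1 ∧ 78 = 1
13 ∨ 78 = 78
78 ∧ 2 = 2
1 ∨ 2 = 2

2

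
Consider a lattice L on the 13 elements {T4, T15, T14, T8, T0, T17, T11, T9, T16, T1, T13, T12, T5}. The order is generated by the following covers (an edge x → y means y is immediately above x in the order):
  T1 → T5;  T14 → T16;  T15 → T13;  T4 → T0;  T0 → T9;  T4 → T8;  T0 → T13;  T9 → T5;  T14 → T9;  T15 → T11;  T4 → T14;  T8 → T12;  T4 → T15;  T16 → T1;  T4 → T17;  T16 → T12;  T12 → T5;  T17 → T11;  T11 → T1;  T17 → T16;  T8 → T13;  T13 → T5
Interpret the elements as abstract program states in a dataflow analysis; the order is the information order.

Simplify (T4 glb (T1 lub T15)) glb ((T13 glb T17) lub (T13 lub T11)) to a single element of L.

T4

T1 ∨ T15 = T1
T4 ∧ T1 = T4
T13 ∧ T17 = T4
T13 ∨ T11 = T5
T4 ∨ T5 = T5
T4 ∧ T5 = T4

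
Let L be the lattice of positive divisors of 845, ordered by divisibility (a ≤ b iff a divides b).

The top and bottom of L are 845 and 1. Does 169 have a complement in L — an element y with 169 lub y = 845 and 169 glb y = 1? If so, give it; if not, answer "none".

Need y with 169 ∨ y = 845 and 169 ∧ y = 1.
Checking each element gives: 5.

5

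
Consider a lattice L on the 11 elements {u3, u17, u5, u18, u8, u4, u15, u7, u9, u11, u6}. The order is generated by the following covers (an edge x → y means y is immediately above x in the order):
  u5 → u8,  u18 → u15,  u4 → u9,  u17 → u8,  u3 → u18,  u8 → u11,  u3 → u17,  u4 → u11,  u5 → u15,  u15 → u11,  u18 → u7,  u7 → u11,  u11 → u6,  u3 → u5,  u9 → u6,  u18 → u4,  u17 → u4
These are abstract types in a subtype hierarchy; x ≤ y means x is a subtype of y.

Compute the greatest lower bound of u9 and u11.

u4

Common lower bounds of {u9, u11}: u17, u18, u3, u4.
The greatest among these is u4.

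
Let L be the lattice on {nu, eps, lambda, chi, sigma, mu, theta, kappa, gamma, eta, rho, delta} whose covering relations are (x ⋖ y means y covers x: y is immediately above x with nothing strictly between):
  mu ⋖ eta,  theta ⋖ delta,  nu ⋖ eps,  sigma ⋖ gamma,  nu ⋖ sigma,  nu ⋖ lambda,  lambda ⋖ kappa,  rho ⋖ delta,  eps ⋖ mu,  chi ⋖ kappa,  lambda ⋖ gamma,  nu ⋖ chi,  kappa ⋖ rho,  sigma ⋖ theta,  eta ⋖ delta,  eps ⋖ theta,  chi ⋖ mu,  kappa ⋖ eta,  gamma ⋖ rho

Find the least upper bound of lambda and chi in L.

Common upper bounds of {lambda, chi}: delta, eta, kappa, rho.
The least among these is kappa.

kappa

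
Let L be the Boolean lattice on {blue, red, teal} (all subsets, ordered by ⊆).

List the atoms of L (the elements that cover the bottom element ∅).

{blue}, {red}, {teal}

The atoms are exactly the elements that cover ∅: {blue}, {red}, {teal}.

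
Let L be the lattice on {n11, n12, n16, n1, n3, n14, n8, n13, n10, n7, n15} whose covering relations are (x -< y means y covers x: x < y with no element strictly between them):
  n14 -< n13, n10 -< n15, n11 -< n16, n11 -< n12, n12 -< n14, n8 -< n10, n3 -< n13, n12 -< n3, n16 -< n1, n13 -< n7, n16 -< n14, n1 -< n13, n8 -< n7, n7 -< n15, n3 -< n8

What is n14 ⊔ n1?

n13

Common upper bounds of {n14, n1}: n13, n15, n7.
The least among these is n13.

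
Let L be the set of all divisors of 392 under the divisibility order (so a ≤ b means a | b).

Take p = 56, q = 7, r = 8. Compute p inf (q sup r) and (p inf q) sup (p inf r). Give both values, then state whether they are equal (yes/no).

q sup r = 56, so p inf (q sup r) = 56 inf 56 = 56.
p inf q = 7 and p inf r = 8, so (p inf q) sup (p inf r) = 7 sup 8 = 56.
Equal: yes.

56; 56; yes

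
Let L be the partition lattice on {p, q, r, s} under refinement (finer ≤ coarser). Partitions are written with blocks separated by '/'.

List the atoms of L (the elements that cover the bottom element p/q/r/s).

The atoms are exactly the elements that cover p/q/r/s: p/q/rs, p/qr/s, p/qs/r, pq/r/s, pr/q/s, ps/q/r.

p/q/rs, p/qr/s, p/qs/r, pq/r/s, pr/q/s, ps/q/r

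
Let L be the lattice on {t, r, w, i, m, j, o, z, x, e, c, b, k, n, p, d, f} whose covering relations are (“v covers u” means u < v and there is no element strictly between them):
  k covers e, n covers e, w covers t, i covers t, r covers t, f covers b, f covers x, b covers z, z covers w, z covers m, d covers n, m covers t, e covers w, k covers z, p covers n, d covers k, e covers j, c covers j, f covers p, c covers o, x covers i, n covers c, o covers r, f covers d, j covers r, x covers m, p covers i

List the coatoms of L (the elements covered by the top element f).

The coatoms are exactly the elements covered by f: b, d, p, x.

b, d, p, x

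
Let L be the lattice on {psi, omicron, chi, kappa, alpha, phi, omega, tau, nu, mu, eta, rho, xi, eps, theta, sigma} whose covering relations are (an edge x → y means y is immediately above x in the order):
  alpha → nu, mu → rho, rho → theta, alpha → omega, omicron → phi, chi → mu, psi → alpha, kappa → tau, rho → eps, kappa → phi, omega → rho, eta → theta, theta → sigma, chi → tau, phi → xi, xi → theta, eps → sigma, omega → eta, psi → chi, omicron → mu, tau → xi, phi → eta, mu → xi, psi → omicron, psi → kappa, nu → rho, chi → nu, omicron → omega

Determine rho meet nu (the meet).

Common lower bounds of {rho, nu}: alpha, chi, nu, psi.
The greatest among these is nu.

nu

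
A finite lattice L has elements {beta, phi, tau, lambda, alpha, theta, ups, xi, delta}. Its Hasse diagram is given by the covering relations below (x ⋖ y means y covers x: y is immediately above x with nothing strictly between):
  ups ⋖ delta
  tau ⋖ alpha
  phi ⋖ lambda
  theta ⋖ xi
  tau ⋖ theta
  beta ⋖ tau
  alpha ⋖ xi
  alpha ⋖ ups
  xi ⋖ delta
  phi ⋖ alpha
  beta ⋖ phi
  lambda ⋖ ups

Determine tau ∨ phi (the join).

Common upper bounds of {tau, phi}: alpha, delta, ups, xi.
The least among these is alpha.

alpha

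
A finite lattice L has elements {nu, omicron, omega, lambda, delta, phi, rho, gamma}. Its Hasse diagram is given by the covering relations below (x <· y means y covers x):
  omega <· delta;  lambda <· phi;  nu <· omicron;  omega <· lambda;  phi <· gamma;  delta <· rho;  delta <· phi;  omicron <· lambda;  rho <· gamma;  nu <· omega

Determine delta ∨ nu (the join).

Common upper bounds of {delta, nu}: delta, gamma, phi, rho.
The least among these is delta.

delta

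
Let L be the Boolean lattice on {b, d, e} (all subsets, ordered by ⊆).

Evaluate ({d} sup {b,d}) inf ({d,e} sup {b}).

{b,d}

{d} ∨ {b,d} = {b,d}
{d,e} ∨ {b} = {b,d,e}
{b,d} ∧ {b,d,e} = {b,d}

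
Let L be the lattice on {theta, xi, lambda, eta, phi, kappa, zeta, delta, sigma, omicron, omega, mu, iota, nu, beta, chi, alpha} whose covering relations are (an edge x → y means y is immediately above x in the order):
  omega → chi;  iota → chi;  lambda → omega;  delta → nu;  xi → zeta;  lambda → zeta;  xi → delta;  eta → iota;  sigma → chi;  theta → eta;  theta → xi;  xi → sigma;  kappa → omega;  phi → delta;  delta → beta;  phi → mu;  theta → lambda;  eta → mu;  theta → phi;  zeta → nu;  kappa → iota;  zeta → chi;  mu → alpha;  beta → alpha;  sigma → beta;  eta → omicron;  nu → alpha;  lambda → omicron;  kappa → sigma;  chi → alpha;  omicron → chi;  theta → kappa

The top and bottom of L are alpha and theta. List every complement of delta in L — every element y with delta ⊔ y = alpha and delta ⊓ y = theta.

eta, iota, omega, omicron

Need y with delta ∨ y = alpha and delta ∧ y = theta.
Checking each element gives: eta, iota, omega, omicron.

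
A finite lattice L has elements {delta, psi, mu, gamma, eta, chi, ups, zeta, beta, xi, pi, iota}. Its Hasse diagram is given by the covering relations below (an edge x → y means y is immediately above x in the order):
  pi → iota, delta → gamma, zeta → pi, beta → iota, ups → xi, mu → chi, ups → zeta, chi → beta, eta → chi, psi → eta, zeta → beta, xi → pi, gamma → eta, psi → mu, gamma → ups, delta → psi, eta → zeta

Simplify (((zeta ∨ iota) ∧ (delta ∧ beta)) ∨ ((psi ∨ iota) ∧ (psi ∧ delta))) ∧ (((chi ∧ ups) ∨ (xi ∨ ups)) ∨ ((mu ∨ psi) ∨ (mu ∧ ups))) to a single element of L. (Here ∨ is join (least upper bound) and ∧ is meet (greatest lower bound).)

zeta ∨ iota = iota
delta ∧ beta = delta
iota ∧ delta = delta
psi ∨ iota = iota
psi ∧ delta = delta
iota ∧ delta = delta
delta ∨ delta = delta
chi ∧ ups = gamma
xi ∨ ups = xi
gamma ∨ xi = xi
mu ∨ psi = mu
mu ∧ ups = delta
mu ∨ delta = mu
xi ∨ mu = iota
delta ∧ iota = delta

delta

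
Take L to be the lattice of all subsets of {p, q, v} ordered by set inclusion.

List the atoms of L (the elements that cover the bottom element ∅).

{p}, {q}, {v}

The atoms are exactly the elements that cover ∅: {p}, {q}, {v}.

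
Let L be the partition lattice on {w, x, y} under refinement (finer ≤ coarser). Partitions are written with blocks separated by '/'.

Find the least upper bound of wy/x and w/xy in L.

wxy

The join of wy/x and w/xy merges any blocks that overlap across the partitions, giving wxy.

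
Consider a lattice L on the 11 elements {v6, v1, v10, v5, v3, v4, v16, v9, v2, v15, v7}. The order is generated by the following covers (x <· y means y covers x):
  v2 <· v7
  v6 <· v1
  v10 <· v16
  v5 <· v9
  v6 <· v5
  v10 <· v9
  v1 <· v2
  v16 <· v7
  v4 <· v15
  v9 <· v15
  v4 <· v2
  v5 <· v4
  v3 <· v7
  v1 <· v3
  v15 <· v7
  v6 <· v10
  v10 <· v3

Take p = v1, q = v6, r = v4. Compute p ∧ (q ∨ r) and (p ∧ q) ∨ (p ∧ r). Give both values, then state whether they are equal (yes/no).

q ∨ r = v4, so p ∧ (q ∨ r) = v1 ∧ v4 = v6.
p ∧ q = v6 and p ∧ r = v6, so (p ∧ q) ∨ (p ∧ r) = v6 ∨ v6 = v6.
Equal: yes.

v6; v6; yes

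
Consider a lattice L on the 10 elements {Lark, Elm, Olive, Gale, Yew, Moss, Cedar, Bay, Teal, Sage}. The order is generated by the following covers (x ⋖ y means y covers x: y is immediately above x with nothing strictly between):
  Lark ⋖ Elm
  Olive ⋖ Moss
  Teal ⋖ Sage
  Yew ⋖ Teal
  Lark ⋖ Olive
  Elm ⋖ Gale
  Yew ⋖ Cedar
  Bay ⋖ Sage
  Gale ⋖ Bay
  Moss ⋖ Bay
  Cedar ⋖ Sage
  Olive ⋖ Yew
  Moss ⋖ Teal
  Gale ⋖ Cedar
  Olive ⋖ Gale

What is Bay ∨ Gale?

Common upper bounds of {Bay, Gale}: Bay, Sage.
The least among these is Bay.

Bay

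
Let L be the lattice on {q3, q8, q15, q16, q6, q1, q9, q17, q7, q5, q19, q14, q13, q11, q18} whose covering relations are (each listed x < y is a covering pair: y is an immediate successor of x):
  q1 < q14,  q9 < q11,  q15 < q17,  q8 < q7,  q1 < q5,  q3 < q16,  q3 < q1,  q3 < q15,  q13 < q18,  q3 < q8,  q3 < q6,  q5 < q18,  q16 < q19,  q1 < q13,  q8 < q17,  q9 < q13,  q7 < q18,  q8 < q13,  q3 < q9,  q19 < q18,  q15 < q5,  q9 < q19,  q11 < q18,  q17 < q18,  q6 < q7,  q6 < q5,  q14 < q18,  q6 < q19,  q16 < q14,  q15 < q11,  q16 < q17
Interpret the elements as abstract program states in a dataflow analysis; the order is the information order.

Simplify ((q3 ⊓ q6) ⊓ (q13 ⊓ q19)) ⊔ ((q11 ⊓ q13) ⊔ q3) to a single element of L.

q9

q3 ∧ q6 = q3
q13 ∧ q19 = q9
q3 ∧ q9 = q3
q11 ∧ q13 = q9
q9 ∨ q3 = q9
q3 ∨ q9 = q9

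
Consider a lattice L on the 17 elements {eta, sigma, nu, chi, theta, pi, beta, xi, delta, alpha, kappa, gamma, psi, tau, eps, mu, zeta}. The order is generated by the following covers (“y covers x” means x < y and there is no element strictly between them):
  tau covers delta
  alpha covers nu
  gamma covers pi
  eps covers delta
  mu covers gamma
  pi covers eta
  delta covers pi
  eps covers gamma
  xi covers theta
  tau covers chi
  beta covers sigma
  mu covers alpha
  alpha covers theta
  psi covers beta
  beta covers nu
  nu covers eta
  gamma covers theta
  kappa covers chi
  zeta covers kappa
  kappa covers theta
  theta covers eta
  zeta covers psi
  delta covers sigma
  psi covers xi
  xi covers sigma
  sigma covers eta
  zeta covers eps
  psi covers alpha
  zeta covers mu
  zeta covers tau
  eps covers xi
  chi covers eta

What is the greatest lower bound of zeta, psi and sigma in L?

Common lower bounds of {zeta, psi, sigma}: eta, sigma.
The greatest among these is sigma.

sigma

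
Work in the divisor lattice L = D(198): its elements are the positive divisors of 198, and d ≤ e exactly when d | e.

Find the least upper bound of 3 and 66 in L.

66

Common upper bounds of {3, 66}: 198, 66.
The least among these is 66.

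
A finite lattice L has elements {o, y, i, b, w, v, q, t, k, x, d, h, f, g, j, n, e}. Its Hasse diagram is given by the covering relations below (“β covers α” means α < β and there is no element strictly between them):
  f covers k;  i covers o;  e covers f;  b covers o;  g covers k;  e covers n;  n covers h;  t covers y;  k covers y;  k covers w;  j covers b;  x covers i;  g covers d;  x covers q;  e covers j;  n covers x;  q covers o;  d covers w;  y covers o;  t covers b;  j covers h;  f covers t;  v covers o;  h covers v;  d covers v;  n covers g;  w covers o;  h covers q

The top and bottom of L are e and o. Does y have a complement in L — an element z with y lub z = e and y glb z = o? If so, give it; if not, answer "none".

Need z with y ∨ z = e and y ∧ z = o.
Checking each element gives: j.

j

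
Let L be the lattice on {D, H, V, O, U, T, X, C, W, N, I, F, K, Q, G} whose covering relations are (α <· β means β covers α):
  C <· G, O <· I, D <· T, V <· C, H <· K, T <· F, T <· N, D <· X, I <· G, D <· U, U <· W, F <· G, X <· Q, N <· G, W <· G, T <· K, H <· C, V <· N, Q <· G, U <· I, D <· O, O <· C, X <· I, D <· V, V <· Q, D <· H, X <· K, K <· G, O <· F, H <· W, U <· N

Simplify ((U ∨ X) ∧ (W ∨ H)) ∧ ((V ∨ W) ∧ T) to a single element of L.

D

U ∨ X = I
W ∨ H = W
I ∧ W = U
V ∨ W = G
G ∧ T = T
U ∧ T = D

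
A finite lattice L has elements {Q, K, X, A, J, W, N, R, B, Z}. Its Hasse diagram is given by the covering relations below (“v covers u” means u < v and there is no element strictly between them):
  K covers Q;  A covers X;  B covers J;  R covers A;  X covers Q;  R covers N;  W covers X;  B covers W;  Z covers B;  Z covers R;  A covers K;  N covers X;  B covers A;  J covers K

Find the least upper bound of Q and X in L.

Common upper bounds of {Q, X}: A, B, N, R, W, X, Z.
The least among these is X.

X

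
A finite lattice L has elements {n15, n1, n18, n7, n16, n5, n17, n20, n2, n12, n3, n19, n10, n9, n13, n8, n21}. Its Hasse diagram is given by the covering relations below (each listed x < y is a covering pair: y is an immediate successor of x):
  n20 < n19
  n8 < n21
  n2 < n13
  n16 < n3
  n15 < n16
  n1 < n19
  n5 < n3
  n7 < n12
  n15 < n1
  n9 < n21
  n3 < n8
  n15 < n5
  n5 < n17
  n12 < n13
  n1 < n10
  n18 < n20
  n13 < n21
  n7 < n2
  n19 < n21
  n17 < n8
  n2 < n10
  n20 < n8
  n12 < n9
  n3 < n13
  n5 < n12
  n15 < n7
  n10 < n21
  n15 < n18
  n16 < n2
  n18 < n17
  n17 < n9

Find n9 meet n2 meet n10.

Common lower bounds of {n9, n2, n10}: n15, n7.
The greatest among these is n7.

n7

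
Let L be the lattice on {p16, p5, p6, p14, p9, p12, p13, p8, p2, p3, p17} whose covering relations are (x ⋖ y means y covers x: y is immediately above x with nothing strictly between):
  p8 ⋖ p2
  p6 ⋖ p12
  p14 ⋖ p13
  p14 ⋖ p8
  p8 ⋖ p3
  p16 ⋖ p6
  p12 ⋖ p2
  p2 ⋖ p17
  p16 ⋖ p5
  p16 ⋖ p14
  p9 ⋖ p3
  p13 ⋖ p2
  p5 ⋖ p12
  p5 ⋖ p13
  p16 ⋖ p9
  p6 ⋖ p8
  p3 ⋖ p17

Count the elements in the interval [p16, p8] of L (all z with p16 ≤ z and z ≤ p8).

4

The interval [p16, p8] = {p14, p16, p6, p8}, which has 4 elements.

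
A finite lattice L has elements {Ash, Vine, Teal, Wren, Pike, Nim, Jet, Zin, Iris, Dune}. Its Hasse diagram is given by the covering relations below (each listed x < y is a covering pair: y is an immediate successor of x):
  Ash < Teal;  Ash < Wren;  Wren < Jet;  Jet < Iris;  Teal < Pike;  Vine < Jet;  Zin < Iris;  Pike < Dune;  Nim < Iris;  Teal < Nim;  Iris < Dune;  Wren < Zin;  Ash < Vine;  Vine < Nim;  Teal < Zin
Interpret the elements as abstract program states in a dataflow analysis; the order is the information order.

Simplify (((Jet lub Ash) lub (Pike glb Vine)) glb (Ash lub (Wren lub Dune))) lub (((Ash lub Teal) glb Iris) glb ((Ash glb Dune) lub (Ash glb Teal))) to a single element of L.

Jet ∨ Ash = Jet
Pike ∧ Vine = Ash
Jet ∨ Ash = Jet
Wren ∨ Dune = Dune
Ash ∨ Dune = Dune
Jet ∧ Dune = Jet
Ash ∨ Teal = Teal
Teal ∧ Iris = Teal
Ash ∧ Dune = Ash
Ash ∧ Teal = Ash
Ash ∨ Ash = Ash
Teal ∧ Ash = Ash
Jet ∨ Ash = Jet

Jet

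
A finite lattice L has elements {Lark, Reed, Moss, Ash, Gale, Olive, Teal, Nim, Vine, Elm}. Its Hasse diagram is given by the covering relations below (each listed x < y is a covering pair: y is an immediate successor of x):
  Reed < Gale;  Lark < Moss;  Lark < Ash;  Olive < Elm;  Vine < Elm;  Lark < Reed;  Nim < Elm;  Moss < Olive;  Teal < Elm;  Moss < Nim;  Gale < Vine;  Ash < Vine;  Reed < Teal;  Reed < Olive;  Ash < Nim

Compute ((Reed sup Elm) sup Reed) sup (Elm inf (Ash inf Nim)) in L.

Elm

Reed ∨ Elm = Elm
Elm ∨ Reed = Elm
Ash ∧ Nim = Ash
Elm ∧ Ash = Ash
Elm ∨ Ash = Elm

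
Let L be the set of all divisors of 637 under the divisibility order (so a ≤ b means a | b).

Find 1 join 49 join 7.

49

In the divisibility order, the join is the least common multiple: lcm(1, 49, 7) = 49.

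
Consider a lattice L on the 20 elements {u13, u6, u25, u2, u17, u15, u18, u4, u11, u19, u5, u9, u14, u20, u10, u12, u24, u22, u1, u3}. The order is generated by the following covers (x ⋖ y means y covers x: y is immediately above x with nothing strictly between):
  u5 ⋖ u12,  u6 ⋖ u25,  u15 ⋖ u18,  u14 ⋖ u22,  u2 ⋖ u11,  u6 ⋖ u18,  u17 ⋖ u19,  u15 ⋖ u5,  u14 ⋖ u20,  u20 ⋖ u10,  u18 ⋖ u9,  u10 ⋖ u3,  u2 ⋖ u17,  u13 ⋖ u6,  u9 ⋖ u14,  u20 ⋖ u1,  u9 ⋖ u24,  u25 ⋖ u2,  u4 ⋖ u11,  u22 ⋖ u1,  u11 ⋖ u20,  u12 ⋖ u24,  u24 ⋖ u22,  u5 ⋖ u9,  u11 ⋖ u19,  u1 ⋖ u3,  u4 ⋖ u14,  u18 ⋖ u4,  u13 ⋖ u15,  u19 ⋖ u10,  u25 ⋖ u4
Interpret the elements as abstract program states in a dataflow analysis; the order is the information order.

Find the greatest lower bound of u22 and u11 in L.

Common lower bounds of {u22, u11}: u13, u15, u18, u25, u4, u6.
The greatest among these is u4.

u4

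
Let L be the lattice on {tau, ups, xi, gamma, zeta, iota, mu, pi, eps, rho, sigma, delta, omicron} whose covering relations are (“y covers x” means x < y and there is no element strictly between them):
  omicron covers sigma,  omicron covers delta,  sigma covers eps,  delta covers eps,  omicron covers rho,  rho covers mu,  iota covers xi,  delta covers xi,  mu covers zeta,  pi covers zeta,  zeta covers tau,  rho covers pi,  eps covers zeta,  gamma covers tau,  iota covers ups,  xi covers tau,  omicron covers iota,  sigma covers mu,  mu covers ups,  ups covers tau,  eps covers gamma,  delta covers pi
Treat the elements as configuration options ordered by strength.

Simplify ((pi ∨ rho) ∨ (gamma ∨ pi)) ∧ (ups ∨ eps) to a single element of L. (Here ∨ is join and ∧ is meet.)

pi ∨ rho = rho
gamma ∨ pi = delta
rho ∨ delta = omicron
ups ∨ eps = sigma
omicron ∧ sigma = sigma

sigma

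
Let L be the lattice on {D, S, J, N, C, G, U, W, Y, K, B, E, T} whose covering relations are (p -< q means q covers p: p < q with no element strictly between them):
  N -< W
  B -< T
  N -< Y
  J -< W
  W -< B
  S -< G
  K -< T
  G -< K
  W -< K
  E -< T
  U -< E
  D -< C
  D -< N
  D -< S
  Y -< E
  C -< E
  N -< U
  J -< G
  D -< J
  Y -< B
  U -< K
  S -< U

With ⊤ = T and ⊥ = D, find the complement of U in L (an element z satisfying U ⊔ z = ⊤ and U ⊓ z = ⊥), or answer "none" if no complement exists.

For every candidate z, either U ∨ z ≠ T or U ∧ z ≠ D; no complement exists.

none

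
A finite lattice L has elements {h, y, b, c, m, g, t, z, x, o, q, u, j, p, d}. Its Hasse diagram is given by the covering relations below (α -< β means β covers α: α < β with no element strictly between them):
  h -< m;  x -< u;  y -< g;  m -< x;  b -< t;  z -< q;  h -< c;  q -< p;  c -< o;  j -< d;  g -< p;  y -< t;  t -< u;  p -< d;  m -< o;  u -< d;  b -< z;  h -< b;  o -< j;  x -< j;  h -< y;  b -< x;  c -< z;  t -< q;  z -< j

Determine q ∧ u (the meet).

Common lower bounds of {q, u}: b, h, t, y.
The greatest among these is t.

t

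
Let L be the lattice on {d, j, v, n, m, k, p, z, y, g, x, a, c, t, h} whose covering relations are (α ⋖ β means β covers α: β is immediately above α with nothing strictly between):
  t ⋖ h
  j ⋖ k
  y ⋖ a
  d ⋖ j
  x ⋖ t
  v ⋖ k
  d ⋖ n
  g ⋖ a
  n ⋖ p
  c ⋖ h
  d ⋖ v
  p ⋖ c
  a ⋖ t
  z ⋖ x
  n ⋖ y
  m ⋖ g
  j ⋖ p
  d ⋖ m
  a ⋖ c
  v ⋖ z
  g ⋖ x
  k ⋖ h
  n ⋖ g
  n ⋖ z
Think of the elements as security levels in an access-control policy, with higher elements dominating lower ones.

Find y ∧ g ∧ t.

Common lower bounds of {y, g, t}: d, n.
The greatest among these is n.

n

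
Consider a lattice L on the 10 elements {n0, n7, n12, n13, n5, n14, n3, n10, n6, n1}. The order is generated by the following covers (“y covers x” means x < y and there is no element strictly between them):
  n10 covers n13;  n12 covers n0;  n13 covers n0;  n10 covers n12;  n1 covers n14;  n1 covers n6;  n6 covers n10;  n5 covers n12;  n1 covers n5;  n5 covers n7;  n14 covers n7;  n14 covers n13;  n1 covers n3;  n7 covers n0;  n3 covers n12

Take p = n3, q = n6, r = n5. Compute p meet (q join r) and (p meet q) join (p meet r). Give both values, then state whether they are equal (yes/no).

q join r = n1, so p meet (q join r) = n3 meet n1 = n3.
p meet q = n12 and p meet r = n12, so (p meet q) join (p meet r) = n12 join n12 = n12.
Equal: no.

n3; n12; no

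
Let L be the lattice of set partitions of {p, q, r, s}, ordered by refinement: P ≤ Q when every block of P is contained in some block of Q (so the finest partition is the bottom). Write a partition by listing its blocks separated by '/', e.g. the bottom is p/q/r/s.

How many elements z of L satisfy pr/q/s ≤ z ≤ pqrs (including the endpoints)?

The interval [pr/q/s, pqrs] = {pqr/s, pqrs, pr/q/s, pr/qs, prs/q}, which has 5 elements.

5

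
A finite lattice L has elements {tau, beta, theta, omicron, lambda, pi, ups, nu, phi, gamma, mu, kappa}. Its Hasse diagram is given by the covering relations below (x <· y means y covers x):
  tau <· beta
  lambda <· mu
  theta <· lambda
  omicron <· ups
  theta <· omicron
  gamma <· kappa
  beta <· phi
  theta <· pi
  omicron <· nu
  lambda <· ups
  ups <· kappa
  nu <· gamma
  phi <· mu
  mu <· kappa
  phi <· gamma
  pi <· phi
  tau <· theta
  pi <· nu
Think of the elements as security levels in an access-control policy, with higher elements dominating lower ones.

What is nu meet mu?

pi

Common lower bounds of {nu, mu}: pi, tau, theta.
The greatest among these is pi.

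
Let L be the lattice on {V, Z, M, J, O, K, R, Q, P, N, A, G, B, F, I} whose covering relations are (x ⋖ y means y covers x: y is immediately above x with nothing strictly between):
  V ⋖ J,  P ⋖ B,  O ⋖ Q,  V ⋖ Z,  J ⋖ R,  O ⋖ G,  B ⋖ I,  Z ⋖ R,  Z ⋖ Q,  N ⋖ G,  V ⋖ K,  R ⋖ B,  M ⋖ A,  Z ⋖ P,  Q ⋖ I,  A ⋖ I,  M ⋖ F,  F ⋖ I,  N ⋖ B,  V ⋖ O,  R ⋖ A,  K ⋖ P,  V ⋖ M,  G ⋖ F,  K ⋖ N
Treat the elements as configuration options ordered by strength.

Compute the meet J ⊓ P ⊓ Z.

Common lower bounds of {J, P, Z}: V.
The greatest among these is V.

V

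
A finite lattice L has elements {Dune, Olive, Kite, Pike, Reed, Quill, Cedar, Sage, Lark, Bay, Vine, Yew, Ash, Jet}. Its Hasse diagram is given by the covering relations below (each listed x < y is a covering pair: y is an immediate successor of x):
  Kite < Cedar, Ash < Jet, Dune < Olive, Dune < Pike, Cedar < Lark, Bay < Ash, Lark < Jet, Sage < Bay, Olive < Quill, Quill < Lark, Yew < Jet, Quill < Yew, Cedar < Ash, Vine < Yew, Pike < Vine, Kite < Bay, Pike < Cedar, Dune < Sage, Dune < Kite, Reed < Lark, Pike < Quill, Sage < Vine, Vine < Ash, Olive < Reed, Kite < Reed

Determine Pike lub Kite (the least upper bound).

Common upper bounds of {Pike, Kite}: Ash, Cedar, Jet, Lark.
The least among these is Cedar.

Cedar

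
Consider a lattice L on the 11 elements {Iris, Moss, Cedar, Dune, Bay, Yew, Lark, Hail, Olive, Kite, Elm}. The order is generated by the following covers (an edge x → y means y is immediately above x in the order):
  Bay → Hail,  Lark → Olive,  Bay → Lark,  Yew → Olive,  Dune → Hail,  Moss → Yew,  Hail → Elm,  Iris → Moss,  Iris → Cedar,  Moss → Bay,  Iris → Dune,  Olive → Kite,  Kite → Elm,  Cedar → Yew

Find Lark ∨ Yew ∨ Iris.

Olive

Common upper bounds of {Lark, Yew, Iris}: Elm, Kite, Olive.
The least among these is Olive.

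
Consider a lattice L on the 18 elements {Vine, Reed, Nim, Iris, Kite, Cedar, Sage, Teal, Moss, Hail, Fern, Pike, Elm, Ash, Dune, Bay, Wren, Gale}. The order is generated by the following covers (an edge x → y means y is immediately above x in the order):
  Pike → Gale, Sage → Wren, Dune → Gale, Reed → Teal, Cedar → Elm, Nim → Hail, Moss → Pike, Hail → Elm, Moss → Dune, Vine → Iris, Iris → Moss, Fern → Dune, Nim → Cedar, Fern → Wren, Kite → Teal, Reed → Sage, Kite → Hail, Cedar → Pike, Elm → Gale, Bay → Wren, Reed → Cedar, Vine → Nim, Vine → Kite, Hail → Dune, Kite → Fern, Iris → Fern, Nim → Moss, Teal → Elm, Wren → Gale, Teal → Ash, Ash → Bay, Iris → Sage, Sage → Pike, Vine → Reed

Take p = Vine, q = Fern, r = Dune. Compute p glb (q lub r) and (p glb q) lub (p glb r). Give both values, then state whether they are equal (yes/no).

q lub r = Dune, so p glb (q lub r) = Vine glb Dune = Vine.
p glb q = Vine and p glb r = Vine, so (p glb q) lub (p glb r) = Vine lub Vine = Vine.
Equal: yes.

Vine; Vine; yes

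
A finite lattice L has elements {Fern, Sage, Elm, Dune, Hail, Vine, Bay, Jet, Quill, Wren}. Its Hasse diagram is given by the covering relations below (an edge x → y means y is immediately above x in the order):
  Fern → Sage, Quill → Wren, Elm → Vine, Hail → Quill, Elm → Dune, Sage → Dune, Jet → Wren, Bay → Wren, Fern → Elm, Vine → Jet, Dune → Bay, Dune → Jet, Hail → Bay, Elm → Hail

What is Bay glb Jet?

Dune

Common lower bounds of {Bay, Jet}: Dune, Elm, Fern, Sage.
The greatest among these is Dune.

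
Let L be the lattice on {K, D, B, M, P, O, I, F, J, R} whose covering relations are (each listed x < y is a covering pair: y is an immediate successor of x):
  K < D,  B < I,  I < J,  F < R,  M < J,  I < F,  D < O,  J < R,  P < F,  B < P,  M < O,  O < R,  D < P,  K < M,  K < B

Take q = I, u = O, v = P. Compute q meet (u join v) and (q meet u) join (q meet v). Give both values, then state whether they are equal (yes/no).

I; B; no

u join v = R, so q meet (u join v) = I meet R = I.
q meet u = K and q meet v = B, so (q meet u) join (q meet v) = K join B = B.
Equal: no.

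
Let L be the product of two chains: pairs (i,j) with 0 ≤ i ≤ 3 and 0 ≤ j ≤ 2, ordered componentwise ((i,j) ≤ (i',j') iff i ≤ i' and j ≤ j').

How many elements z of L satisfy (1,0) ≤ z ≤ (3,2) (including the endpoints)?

The interval [(1,0), (3,2)] = {(1,0), (1,1), (1,2), (2,0), (2,1), (2,2), (3,0), (3,1), (3,2)}, which has 9 elements.

9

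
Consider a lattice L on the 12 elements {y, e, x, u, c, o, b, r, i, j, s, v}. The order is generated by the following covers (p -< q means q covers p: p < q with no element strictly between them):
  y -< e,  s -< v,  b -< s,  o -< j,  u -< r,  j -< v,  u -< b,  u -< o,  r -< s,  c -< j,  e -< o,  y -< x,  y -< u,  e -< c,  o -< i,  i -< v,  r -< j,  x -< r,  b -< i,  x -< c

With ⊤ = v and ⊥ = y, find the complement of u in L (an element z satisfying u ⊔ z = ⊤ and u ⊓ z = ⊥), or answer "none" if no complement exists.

For every candidate z, either u ∨ z ≠ v or u ∧ z ≠ y; no complement exists.

none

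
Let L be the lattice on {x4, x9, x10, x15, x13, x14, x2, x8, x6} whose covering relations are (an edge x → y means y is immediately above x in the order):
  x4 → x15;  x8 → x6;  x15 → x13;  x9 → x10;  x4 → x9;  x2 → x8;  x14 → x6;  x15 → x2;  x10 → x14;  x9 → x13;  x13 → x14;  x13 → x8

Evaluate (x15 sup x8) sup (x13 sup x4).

x8

x15 ∨ x8 = x8
x13 ∨ x4 = x13
x8 ∨ x13 = x8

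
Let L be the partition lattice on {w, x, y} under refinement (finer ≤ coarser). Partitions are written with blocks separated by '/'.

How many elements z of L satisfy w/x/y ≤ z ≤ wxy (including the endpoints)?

The interval [w/x/y, wxy] = {w/x/y, w/xy, wx/y, wxy, wy/x}, which has 5 elements.

5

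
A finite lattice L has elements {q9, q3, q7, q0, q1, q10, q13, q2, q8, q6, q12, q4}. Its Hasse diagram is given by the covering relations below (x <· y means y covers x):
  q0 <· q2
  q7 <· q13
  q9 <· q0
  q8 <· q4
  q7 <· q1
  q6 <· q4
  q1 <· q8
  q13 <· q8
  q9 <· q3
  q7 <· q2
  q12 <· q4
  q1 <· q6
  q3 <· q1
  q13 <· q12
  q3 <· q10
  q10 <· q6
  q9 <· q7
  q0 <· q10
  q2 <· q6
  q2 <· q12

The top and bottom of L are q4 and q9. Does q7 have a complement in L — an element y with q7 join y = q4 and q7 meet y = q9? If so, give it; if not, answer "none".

For every candidate y, either q7 ∨ y ≠ q4 or q7 ∧ y ≠ q9; no complement exists.

none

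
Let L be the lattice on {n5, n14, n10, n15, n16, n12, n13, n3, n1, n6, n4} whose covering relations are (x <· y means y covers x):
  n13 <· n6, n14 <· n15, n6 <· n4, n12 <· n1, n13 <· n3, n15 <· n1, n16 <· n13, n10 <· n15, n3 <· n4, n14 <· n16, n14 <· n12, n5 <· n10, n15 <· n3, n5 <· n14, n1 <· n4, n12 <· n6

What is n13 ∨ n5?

n13

Common upper bounds of {n13, n5}: n13, n3, n4, n6.
The least among these is n13.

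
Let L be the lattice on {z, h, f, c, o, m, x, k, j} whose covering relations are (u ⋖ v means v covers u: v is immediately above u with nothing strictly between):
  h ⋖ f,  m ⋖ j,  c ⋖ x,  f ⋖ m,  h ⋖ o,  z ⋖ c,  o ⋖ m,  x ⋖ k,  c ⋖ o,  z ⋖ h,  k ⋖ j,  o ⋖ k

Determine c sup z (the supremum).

Common upper bounds of {c, z}: c, j, k, m, o, x.
The least among these is c.

c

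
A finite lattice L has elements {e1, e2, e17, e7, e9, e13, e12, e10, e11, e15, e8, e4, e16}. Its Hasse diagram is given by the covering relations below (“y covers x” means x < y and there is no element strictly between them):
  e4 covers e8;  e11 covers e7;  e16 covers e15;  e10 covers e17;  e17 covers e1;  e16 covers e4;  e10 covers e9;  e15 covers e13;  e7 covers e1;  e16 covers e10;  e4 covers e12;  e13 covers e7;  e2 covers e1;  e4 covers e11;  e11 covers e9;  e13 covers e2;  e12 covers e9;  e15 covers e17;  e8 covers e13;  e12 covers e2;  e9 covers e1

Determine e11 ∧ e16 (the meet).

e11

Common lower bounds of {e11, e16}: e1, e11, e7, e9.
The greatest among these is e11.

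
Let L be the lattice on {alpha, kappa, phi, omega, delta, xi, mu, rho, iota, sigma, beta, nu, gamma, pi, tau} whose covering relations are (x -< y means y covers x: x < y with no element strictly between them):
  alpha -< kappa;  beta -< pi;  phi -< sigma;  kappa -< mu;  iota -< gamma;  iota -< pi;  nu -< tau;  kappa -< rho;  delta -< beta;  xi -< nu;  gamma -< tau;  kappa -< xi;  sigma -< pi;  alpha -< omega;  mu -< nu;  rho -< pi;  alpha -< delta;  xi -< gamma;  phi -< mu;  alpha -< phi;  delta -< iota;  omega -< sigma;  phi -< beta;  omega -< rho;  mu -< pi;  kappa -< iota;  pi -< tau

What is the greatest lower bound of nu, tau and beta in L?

phi

Common lower bounds of {nu, tau, beta}: alpha, phi.
The greatest among these is phi.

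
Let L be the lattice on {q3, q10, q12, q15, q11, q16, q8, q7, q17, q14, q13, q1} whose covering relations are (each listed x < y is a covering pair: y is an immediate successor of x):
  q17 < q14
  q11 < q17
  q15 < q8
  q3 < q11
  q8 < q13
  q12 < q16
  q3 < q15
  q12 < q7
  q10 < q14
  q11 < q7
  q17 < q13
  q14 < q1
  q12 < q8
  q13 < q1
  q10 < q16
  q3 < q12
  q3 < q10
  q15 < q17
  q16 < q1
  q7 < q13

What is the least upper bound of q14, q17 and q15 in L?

q14

Common upper bounds of {q14, q17, q15}: q1, q14.
The least among these is q14.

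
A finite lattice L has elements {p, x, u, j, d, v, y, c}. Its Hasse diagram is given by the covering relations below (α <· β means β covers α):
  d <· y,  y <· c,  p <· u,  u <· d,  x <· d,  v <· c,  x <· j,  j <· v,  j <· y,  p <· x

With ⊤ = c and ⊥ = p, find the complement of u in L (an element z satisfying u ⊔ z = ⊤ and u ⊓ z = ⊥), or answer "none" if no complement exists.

Need z with u ∨ z = c and u ∧ z = p.
Checking each element gives: v.

v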